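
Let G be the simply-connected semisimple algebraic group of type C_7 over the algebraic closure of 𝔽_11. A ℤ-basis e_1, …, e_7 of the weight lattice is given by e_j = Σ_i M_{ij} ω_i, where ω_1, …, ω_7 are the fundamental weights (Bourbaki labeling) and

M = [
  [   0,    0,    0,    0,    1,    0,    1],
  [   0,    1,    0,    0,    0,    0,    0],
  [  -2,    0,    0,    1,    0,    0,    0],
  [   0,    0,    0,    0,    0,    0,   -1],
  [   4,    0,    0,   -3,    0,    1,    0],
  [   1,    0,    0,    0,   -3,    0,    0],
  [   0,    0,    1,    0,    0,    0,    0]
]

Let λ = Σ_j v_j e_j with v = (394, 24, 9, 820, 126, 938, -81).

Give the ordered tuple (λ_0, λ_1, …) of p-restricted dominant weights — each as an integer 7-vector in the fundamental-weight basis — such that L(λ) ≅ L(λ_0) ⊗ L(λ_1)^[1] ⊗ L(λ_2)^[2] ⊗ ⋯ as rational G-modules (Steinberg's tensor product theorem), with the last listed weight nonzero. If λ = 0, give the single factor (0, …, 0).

((1, 2, 10, 4, 10, 5, 9), (4, 2, 2, 7, 4, 1, 0))

Compute c_i = Σ_j M_{ij} v_j with v = (394, 24, 9, 820, 126, 938, -81):
  c_1 = (0)·(394) + (0)·(24) + (0)·(9) + (0)·(820) + (1)·(126) + (0)·(938) + (1)·(-81) = 45
  c_2 = (0)·(394) + (1)·(24) + (0)·(9) + (0)·(820) + (0)·(126) + (0)·(938) + (0)·(-81) = 24
  c_3 = (-2)·(394) + (0)·(24) + (0)·(9) + (1)·(820) + (0)·(126) + (0)·(938) + (0)·(-81) = 32
  c_4 = (0)·(394) + (0)·(24) + (0)·(9) + (0)·(820) + (0)·(126) + (0)·(938) + (-1)·(-81) = 81
  c_5 = (4)·(394) + (0)·(24) + (0)·(9) + (-3)·(820) + (0)·(126) + (1)·(938) + (0)·(-81) = 54
  c_6 = (1)·(394) + (0)·(24) + (0)·(9) + (0)·(820) + (-3)·(126) + (0)·(938) + (0)·(-81) = 16
  c_7 = (0)·(394) + (0)·(24) + (1)·(9) + (0)·(820) + (0)·(126) + (0)·(938) + (0)·(-81) = 9
Expand coordinatewise in base 11:
  c_1 = 45 = 1·11^0 + 4·11^1
  c_2 = 24 = 2·11^0 + 2·11^1
  c_3 = 32 = 10·11^0 + 2·11^1
  c_4 = 81 = 4·11^0 + 7·11^1
  c_5 = 54 = 10·11^0 + 4·11^1
  c_6 = 16 = 5·11^0 + 1·11^1
  c_7 = 9 = 9·11^0
λ_0 = (1, 2, 10, 4, 10, 5, 9)
λ_1 = (4, 2, 2, 7, 4, 1, 0)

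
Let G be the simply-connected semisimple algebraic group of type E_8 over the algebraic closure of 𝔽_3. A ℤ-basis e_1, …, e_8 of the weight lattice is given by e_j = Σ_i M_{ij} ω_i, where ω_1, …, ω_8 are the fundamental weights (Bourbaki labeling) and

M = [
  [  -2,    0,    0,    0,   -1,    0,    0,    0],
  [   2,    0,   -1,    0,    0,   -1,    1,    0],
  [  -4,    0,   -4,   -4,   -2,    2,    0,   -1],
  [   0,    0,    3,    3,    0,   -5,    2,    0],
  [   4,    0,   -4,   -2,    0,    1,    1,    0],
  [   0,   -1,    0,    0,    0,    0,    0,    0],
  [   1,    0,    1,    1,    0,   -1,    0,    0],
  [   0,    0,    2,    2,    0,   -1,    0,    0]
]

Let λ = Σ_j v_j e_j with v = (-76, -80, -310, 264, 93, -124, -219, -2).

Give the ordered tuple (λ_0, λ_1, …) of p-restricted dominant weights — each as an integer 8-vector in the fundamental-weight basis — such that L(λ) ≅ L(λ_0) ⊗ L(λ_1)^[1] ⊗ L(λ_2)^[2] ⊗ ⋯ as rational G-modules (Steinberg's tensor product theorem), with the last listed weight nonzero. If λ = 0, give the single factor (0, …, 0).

Change of basis e → ω: c = M·v where v = (-76, -80, -310, 264, 93, -124, -219, -2):
  c_1 = -2*-76 + 0*-80 + 0*-310 + 0*264 + -1*93 + 0*-124 + 0*-219 + 0*-2 = 59
  c_2 = 2*-76 + 0*-80 + -1*-310 + 0*264 + 0*93 + -1*-124 + 1*-219 + 0*-2 = 63
  c_3 = -4*-76 + 0*-80 + -4*-310 + -4*264 + -2*93 + 2*-124 + 0*-219 + -1*-2 = 56
  c_4 = 0*-76 + 0*-80 + 3*-310 + 3*264 + 0*93 + -5*-124 + 2*-219 + 0*-2 = 44
  c_5 = 4*-76 + 0*-80 + -4*-310 + -2*264 + 0*93 + 1*-124 + 1*-219 + 0*-2 = 65
  c_6 = 0*-76 + -1*-80 + 0*-310 + 0*264 + 0*93 + 0*-124 + 0*-219 + 0*-2 = 80
  c_7 = 1*-76 + 0*-80 + 1*-310 + 1*264 + 0*93 + -1*-124 + 0*-219 + 0*-2 = 2
  c_8 = 0*-76 + 0*-80 + 2*-310 + 2*264 + 0*93 + -1*-124 + 0*-219 + 0*-2 = 32
Writing each c_i in base p = 3:
  c_1 = 59 = 2·3^0 + 1·3^1 + 0·3^2 + 2·3^3
  c_2 = 63 = 0·3^0 + 0·3^1 + 1·3^2 + 2·3^3
  c_3 = 56 = 2·3^0 + 0·3^1 + 0·3^2 + 2·3^3
  c_4 = 44 = 2·3^0 + 2·3^1 + 1·3^2 + 1·3^3
  c_5 = 65 = 2·3^0 + 0·3^1 + 1·3^2 + 2·3^3
  c_6 = 80 = 2·3^0 + 2·3^1 + 2·3^2 + 2·3^3
  c_7 = 2 = 2·3^0
  c_8 = 32 = 2·3^0 + 1·3^1 + 0·3^2 + 1·3^3
p-restricted factor λ_0 = (2, 0, 2, 2, 2, 2, 2, 2)
p-restricted factor λ_1 = (1, 0, 0, 2, 0, 2, 0, 1)
p-restricted factor λ_2 = (0, 1, 0, 1, 1, 2, 0, 0)
p-restricted factor λ_3 = (2, 2, 2, 1, 2, 2, 0, 1)

((2, 0, 2, 2, 2, 2, 2, 2), (1, 0, 0, 2, 0, 2, 0, 1), (0, 1, 0, 1, 1, 2, 0, 0), (2, 2, 2, 1, 2, 2, 0, 1))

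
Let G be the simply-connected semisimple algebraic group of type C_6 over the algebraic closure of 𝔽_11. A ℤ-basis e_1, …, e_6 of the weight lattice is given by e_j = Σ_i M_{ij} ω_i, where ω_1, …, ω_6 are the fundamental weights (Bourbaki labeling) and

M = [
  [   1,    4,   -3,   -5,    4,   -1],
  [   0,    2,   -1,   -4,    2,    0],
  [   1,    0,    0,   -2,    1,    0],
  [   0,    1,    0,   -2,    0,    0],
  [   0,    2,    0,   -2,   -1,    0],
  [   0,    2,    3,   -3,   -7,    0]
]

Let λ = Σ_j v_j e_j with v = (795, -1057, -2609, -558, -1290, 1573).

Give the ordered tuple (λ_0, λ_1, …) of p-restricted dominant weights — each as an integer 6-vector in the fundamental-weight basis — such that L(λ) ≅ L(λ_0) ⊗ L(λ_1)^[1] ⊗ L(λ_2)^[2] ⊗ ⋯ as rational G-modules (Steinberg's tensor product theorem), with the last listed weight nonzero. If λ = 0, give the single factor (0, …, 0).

((0, 4, 5, 4, 6, 4), (8, 2, 1, 5, 4, 3), (3, 1, 5, 0, 2, 6))

Compute c_i = Σ_j M_{ij} v_j with v = (795, -1057, -2609, -558, -1290, 1573):
  c_1 = (1)·(795) + (4)·(-1057) + (-3)·(-2609) + (-5)·(-558) + (4)·(-1290) + (-1)·(1573) = 451
  c_2 = (0)·(795) + (2)·(-1057) + (-1)·(-2609) + (-4)·(-558) + (2)·(-1290) + (0)·(1573) = 147
  c_3 = (1)·(795) + (0)·(-1057) + (0)·(-2609) + (-2)·(-558) + (1)·(-1290) + (0)·(1573) = 621
  c_4 = (0)·(795) + (1)·(-1057) + (0)·(-2609) + (-2)·(-558) + (0)·(-1290) + (0)·(1573) = 59
  c_5 = (0)·(795) + (2)·(-1057) + (0)·(-2609) + (-2)·(-558) + (-1)·(-1290) + (0)·(1573) = 292
  c_6 = (0)·(795) + (2)·(-1057) + (3)·(-2609) + (-3)·(-558) + (-7)·(-1290) + (0)·(1573) = 763
Expand coordinatewise in base 11:
  c_1 = 451 = 0·11^0 + 8·11^1 + 3·11^2
  c_2 = 147 = 4·11^0 + 2·11^1 + 1·11^2
  c_3 = 621 = 5·11^0 + 1·11^1 + 5·11^2
  c_4 = 59 = 4·11^0 + 5·11^1
  c_5 = 292 = 6·11^0 + 4·11^1 + 2·11^2
  c_6 = 763 = 4·11^0 + 3·11^1 + 6·11^2
λ_0 = (0, 4, 5, 4, 6, 4)
λ_1 = (8, 2, 1, 5, 4, 3)
λ_2 = (3, 1, 5, 0, 2, 6)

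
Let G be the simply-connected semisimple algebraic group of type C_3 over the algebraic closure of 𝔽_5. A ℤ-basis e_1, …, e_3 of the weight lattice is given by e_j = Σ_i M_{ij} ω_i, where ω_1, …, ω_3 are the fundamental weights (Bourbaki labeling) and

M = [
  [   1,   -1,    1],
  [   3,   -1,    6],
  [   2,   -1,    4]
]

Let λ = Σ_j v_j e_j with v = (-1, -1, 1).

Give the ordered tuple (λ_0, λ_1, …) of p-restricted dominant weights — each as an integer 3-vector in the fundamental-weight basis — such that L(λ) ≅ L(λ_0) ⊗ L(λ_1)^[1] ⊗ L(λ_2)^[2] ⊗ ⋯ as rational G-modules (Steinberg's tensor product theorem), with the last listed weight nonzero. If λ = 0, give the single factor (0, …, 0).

In the fundamental-weight basis, λ has coordinates c = M·v (v = (-1, -1, 1)):
  c_1 = (1)·(-1) + (-1)·(-1) + (1)·(1) = 1
  c_2 = (3)·(-1) + (-1)·(-1) + (6)·(1) = 4
  c_3 = (2)·(-1) + (-1)·(-1) + (4)·(1) = 3
p = 5; digits c_i = Σ_j d_{ij}·5^j, 0 ≤ d_{ij} < 5:
  c_1 = 1 = 1·5^0
  c_2 = 4 = 4·5^0
  c_3 = 3 = 3·5^0
λ_0 = (1, 4, 3)

((1, 4, 3),)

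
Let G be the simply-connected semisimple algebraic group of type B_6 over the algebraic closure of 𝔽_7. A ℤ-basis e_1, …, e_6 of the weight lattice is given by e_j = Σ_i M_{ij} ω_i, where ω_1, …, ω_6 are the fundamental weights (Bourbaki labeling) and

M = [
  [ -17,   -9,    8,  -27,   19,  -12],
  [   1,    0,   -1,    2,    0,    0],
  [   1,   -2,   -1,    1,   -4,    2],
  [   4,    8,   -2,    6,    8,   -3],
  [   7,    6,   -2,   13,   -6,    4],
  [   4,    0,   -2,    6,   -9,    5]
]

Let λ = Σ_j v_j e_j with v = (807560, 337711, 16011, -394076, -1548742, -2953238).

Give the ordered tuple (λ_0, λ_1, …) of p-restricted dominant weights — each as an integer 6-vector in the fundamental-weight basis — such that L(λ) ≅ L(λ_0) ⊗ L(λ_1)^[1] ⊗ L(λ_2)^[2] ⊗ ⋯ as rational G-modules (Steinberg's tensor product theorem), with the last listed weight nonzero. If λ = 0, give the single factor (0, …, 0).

In the fundamental-weight basis, λ has coordinates c = M·v (v = (807560, 337711, 16011, -394076, -1548742, -2953238)):
  c_1 = (-17)·(807560) + (-9)·(337711) + (8)·(16011) + (-27)·(-394076) + (19)·(-1548742) + (-12)·(-2953238) = 12979
  c_2 = (1)·(807560) + (0)·(337711) + (-1)·(16011) + (2)·(-394076) + (0)·(-1548742) + (0)·(-2953238) = 3397
  c_3 = (1)·(807560) + (-2)·(337711) + (-1)·(16011) + (1)·(-394076) + (-4)·(-1548742) + (2)·(-2953238) = 10543
  c_4 = (4)·(807560) + (8)·(337711) + (-2)·(16011) + (6)·(-394076) + (8)·(-1548742) + (-3)·(-2953238) = 5228
  c_5 = (7)·(807560) + (6)·(337711) + (-2)·(16011) + (13)·(-394076) + (-6)·(-1548742) + (4)·(-2953238) = 3676
  c_6 = (4)·(807560) + (0)·(337711) + (-2)·(16011) + (6)·(-394076) + (-9)·(-1548742) + (5)·(-2953238) = 6250
p = 7; digits c_i = Σ_j d_{ij}·7^j, 0 ≤ d_{ij} < 7:
  c_1 = 12979 = 1·7^0 + 6·7^1 + 5·7^2 + 2·7^3 + 5·7^4
  c_2 = 3397 = 2·7^0 + 2·7^1 + 6·7^2 + 2·7^3 + 1·7^4
  c_3 = 10543 = 1·7^0 + 1·7^1 + 5·7^2 + 2·7^3 + 4·7^4
  c_4 = 5228 = 6·7^0 + 4·7^1 + 1·7^2 + 1·7^3 + 2·7^4
  c_5 = 3676 = 1·7^0 + 0·7^1 + 5·7^2 + 3·7^3 + 1·7^4
  c_6 = 6250 = 6·7^0 + 3·7^1 + 1·7^2 + 4·7^3 + 2·7^4
λ_0 = (1, 2, 1, 6, 1, 6)
λ_1 = (6, 2, 1, 4, 0, 3)
λ_2 = (5, 6, 5, 1, 5, 1)
λ_3 = (2, 2, 2, 1, 3, 4)
λ_4 = (5, 1, 4, 2, 1, 2)

((1, 2, 1, 6, 1, 6), (6, 2, 1, 4, 0, 3), (5, 6, 5, 1, 5, 1), (2, 2, 2, 1, 3, 4), (5, 1, 4, 2, 1, 2))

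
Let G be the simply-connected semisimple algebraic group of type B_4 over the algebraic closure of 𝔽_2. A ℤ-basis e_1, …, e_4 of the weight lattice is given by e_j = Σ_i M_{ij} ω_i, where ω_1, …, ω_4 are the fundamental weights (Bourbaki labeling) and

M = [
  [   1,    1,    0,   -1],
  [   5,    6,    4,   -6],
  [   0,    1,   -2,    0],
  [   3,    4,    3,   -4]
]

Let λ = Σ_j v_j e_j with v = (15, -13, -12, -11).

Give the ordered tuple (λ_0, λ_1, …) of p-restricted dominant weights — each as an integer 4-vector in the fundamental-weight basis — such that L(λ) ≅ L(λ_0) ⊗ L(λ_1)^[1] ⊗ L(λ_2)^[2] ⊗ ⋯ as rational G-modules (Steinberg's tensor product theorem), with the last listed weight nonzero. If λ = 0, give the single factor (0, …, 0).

((1, 1, 1, 1), (0, 1, 1, 0), (1, 1, 0, 0), (1, 1, 1, 0))

ω-coordinates c = M·v, v = (15, -13, -12, -11):
  c_1 = 1·15 + (1)·(-13) + (0)·(-12) + (-1)·(-11) = 13
  c_2 = 5·15 + (6)·(-13) + (4)·(-12) + (-6)·(-11) = 15
  c_3 = 0·15 + (1)·(-13) + (-2)·(-12) + (0)·(-11) = 11
  c_4 = 3·15 + (4)·(-13) + (3)·(-12) + (-4)·(-11) = 1
Writing each c_i in base p = 2:
  c_1 = 13 = 1·2^0 + 0·2^1 + 1·2^2 + 1·2^3
  c_2 = 15 = 1·2^0 + 1·2^1 + 1·2^2 + 1·2^3
  c_3 = 11 = 1·2^0 + 1·2^1 + 0·2^2 + 1·2^3
  c_4 = 1 = 1·2^0
p-restricted factor λ_0 = (1, 1, 1, 1)
p-restricted factor λ_1 = (0, 1, 1, 0)
p-restricted factor λ_2 = (1, 1, 0, 0)
p-restricted factor λ_3 = (1, 1, 1, 0)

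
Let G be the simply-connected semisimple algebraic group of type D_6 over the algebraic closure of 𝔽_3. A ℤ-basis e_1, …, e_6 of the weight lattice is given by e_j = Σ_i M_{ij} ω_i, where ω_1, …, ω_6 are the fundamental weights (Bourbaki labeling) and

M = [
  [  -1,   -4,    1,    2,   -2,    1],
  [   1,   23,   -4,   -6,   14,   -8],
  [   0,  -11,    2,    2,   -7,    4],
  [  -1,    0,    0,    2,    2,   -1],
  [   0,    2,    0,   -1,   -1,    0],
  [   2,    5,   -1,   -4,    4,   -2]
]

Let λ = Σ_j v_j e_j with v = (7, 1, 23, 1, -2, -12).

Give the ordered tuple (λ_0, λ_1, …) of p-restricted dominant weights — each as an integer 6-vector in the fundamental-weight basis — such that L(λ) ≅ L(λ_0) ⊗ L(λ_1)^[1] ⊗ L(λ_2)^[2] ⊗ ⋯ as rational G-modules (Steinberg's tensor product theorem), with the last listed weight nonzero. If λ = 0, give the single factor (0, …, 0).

((0, 0, 0, 0, 0, 2), (2, 0, 1, 1, 1, 2))

ω-coordinates c = M·v, v = (7, 1, 23, 1, -2, -12):
  c_1 = (-1)·(7) + (-4)·(1) + (1)·(23) + (2)·(1) + (-2)·(-2) + (1)·(-12) = 6
  c_2 = (1)·(7) + (23)·(1) + (-4)·(23) + (-6)·(1) + (14)·(-2) + (-8)·(-12) = 0
  c_3 = (0)·(7) + (-11)·(1) + (2)·(23) + (2)·(1) + (-7)·(-2) + (4)·(-12) = 3
  c_4 = (-1)·(7) + (0)·(1) + (0)·(23) + (2)·(1) + (2)·(-2) + (-1)·(-12) = 3
  c_5 = (0)·(7) + (2)·(1) + (0)·(23) + (-1)·(1) + (-1)·(-2) + (0)·(-12) = 3
  c_6 = (2)·(7) + (5)·(1) + (-1)·(23) + (-4)·(1) + (4)·(-2) + (-2)·(-12) = 8
p = 3; digits c_i = Σ_j d_{ij}·3^j, 0 ≤ d_{ij} < 3:
  c_1 = 6 = 0·3^0 + 2·3^1
  c_2 = 0
  c_3 = 3 = 0·3^0 + 1·3^1
  c_4 = 3 = 0·3^0 + 1·3^1
  c_5 = 3 = 0·3^0 + 1·3^1
  c_6 = 8 = 2·3^0 + 2·3^1
p-restricted factor λ_0 = (0, 0, 0, 0, 0, 2)
p-restricted factor λ_1 = (2, 0, 1, 1, 1, 2)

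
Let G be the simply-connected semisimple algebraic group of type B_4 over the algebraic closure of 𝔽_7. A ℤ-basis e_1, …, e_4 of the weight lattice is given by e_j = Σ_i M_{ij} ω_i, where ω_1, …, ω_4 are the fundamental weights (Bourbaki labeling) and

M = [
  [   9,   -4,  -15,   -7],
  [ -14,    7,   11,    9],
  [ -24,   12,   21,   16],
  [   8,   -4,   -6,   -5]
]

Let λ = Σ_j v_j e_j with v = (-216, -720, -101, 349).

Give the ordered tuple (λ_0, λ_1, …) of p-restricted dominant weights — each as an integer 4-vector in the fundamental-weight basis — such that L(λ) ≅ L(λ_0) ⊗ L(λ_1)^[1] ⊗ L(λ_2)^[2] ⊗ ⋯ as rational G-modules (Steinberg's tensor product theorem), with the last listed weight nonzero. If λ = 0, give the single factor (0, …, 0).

((1, 0, 0, 6), (1, 2, 1, 1))

Compute c_i = Σ_j M_{ij} v_j with v = (-216, -720, -101, 349):
  c_1 = 9*-216 + -4*-720 + -15*-101 + -7*349 = 8
  c_2 = -14*-216 + 7*-720 + 11*-101 + 9*349 = 14
  c_3 = -24*-216 + 12*-720 + 21*-101 + 16*349 = 7
  c_4 = 8*-216 + -4*-720 + -6*-101 + -5*349 = 13
Base-7 expansion of each c_i:
  c_1 = 8 = 1·7^0 + 1·7^1
  c_2 = 14 = 0·7^0 + 2·7^1
  c_3 = 7 = 0·7^0 + 1·7^1
  c_4 = 13 = 6·7^0 + 1·7^1
Factor λ_0 = (1, 0, 0, 6)
Factor λ_1 = (1, 2, 1, 1)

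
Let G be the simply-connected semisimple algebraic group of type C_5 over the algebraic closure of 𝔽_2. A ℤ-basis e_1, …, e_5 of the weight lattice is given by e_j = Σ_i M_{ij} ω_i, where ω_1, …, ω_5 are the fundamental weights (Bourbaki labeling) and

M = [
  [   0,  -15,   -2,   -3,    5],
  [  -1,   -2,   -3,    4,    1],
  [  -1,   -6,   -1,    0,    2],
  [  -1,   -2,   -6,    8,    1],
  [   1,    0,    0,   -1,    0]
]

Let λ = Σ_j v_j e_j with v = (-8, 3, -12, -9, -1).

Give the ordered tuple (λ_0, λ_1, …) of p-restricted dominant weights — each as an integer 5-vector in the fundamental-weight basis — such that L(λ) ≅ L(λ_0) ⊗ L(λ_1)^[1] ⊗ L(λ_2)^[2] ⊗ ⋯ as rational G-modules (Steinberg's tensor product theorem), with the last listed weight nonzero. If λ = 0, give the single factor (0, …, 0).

In the fundamental-weight basis, λ has coordinates c = M·v (v = (-8, 3, -12, -9, -1)):
  c_1 = (0)·(-8) + (-15)·(3) + (-2)·(-12) + (-3)·(-9) + (5)·(-1) = 1
  c_2 = (-1)·(-8) + (-2)·(3) + (-3)·(-12) + (4)·(-9) + (1)·(-1) = 1
  c_3 = (-1)·(-8) + (-6)·(3) + (-1)·(-12) + (0)·(-9) + (2)·(-1) = 0
  c_4 = (-1)·(-8) + (-2)·(3) + (-6)·(-12) + (8)·(-9) + (1)·(-1) = 1
  c_5 = (1)·(-8) + (0)·(3) + (0)·(-12) + (-1)·(-9) + (0)·(-1) = 1
Base-2 expansion of each c_i:
  c_1 = 1 = 1·2^0
  c_2 = 1 = 1·2^0
  c_3 = 0
  c_4 = 1 = 1·2^0
  c_5 = 1 = 1·2^0
Factor λ_0 = (1, 1, 0, 1, 1)

((1, 1, 0, 1, 1),)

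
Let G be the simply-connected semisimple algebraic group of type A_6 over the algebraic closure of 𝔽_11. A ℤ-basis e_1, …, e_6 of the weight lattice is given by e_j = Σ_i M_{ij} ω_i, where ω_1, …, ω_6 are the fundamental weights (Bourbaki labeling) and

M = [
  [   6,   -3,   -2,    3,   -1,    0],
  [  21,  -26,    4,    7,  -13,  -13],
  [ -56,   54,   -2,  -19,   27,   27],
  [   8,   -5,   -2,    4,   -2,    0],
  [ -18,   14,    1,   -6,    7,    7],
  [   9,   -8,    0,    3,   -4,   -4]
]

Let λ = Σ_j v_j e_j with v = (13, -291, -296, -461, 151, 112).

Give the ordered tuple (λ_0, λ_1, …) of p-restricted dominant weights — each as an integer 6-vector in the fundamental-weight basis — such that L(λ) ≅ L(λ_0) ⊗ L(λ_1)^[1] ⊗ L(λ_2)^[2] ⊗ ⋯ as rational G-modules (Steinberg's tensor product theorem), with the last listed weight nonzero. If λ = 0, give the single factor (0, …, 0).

Change of basis e → ω: c = M·v where v = (13, -291, -296, -461, 151, 112):
  c_1 = 6*13 + -3*-291 + -2*-296 + 3*-461 + -1*151 + 0*112 = 9
  c_2 = 21*13 + -26*-291 + 4*-296 + 7*-461 + -13*151 + -13*112 = 9
  c_3 = -56*13 + 54*-291 + -2*-296 + -19*-461 + 27*151 + 27*112 = 10
  c_4 = 8*13 + -5*-291 + -2*-296 + 4*-461 + -2*151 + 0*112 = 5
  c_5 = -18*13 + 14*-291 + 1*-296 + -6*-461 + 7*151 + 7*112 = 3
  c_6 = 9*13 + -8*-291 + 0*-296 + 3*-461 + -4*151 + -4*112 = 10
Base-11 expansion of each c_i:
  c_1 = 9 = 9·11^0
  c_2 = 9 = 9·11^0
  c_3 = 10 = 10·11^0
  c_4 = 5 = 5·11^0
  c_5 = 3 = 3·11^0
  c_6 = 10 = 10·11^0
p-restricted factor λ_0 = (9, 9, 10, 5, 3, 10)

((9, 9, 10, 5, 3, 10),)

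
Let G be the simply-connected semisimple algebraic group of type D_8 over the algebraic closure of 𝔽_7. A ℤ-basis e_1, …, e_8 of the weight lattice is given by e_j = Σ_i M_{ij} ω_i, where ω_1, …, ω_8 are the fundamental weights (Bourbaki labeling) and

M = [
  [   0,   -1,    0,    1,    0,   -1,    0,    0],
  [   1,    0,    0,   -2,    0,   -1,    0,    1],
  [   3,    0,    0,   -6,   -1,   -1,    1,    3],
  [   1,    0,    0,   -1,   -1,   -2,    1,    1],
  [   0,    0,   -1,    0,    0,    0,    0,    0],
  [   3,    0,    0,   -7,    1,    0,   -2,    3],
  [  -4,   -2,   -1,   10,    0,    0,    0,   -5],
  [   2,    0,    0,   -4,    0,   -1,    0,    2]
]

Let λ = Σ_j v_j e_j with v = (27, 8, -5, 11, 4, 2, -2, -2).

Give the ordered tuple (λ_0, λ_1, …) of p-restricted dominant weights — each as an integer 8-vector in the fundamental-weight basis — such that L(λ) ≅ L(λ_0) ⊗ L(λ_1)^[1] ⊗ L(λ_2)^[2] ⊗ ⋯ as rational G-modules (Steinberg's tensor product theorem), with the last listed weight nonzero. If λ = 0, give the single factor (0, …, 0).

Change of basis e → ω: c = M·v where v = (27, 8, -5, 11, 4, 2, -2, -2):
  c_1 = 0·27 + (-1)·(8) + (0)·(-5) + 1·11 + 0·4 + (-1)·(2) + (0)·(-2) + (0)·(-2) = 1
  c_2 = 1·27 + 0·8 + (0)·(-5) + (-2)·(11) + 0·4 + (-1)·(2) + (0)·(-2) + (1)·(-2) = 1
  c_3 = 3·27 + 0·8 + (0)·(-5) + (-6)·(11) + (-1)·(4) + (-1)·(2) + (1)·(-2) + (3)·(-2) = 1
  c_4 = 1·27 + 0·8 + (0)·(-5) + (-1)·(11) + (-1)·(4) + (-2)·(2) + (1)·(-2) + (1)·(-2) = 4
  c_5 = 0·27 + 0·8 + (-1)·(-5) + 0·11 + 0·4 + 0·2 + (0)·(-2) + (0)·(-2) = 5
  c_6 = 3·27 + 0·8 + (0)·(-5) + (-7)·(11) + 1·4 + 0·2 + (-2)·(-2) + (3)·(-2) = 6
  c_7 = (-4)·(27) + (-2)·(8) + (-1)·(-5) + 10·11 + 0·4 + 0·2 + (0)·(-2) + (-5)·(-2) = 1
  c_8 = 2·27 + 0·8 + (0)·(-5) + (-4)·(11) + 0·4 + (-1)·(2) + (0)·(-2) + (2)·(-2) = 4
Expand coordinatewise in base 7:
  c_1 = 1 = 1·7^0
  c_2 = 1 = 1·7^0
  c_3 = 1 = 1·7^0
  c_4 = 4 = 4·7^0
  c_5 = 5 = 5·7^0
  c_6 = 6 = 6·7^0
  c_7 = 1 = 1·7^0
  c_8 = 4 = 4·7^0
λ_0 = (1, 1, 1, 4, 5, 6, 1, 4)

((1, 1, 1, 4, 5, 6, 1, 4),)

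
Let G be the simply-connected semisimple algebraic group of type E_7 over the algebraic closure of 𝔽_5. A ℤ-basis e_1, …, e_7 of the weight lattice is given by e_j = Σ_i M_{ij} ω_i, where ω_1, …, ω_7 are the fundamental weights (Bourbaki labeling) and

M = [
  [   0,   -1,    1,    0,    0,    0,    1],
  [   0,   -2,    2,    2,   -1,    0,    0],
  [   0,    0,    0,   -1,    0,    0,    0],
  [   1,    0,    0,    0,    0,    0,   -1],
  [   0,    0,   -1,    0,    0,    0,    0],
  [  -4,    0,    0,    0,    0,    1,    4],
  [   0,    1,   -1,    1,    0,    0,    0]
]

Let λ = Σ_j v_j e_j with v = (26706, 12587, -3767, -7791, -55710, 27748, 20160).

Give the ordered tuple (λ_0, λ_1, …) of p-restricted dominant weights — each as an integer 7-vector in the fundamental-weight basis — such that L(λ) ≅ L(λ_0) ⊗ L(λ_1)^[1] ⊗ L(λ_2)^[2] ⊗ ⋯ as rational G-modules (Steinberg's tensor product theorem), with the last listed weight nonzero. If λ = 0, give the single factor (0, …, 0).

In the fundamental-weight basis, λ has coordinates c = M·v (v = (26706, 12587, -3767, -7791, -55710, 27748, 20160)):
  c_1 = (0)·(26706) + (-1)·(12587) + (1)·(-3767) + (0)·(-7791) + (0)·(-55710) + (0)·(27748) + (1)·(20160) = 3806
  c_2 = (0)·(26706) + (-2)·(12587) + (2)·(-3767) + (2)·(-7791) + (-1)·(-55710) + (0)·(27748) + (0)·(20160) = 7420
  c_3 = (0)·(26706) + (0)·(12587) + (0)·(-3767) + (-1)·(-7791) + (0)·(-55710) + (0)·(27748) + (0)·(20160) = 7791
  c_4 = (1)·(26706) + (0)·(12587) + (0)·(-3767) + (0)·(-7791) + (0)·(-55710) + (0)·(27748) + (-1)·(20160) = 6546
  c_5 = (0)·(26706) + (0)·(12587) + (-1)·(-3767) + (0)·(-7791) + (0)·(-55710) + (0)·(27748) + (0)·(20160) = 3767
  c_6 = (-4)·(26706) + (0)·(12587) + (0)·(-3767) + (0)·(-7791) + (0)·(-55710) + (1)·(27748) + (4)·(20160) = 1564
  c_7 = (0)·(26706) + (1)·(12587) + (-1)·(-3767) + (1)·(-7791) + (0)·(-55710) + (0)·(27748) + (0)·(20160) = 8563
Expand coordinatewise in base 5:
  c_1 = 3806 = 1·5^0 + 1·5^1 + 2·5^2 + 0·5^3 + 1·5^4 + 1·5^5
  c_2 = 7420 = 0·5^0 + 4·5^1 + 1·5^2 + 4·5^3 + 1·5^4 + 2·5^5
  c_3 = 7791 = 1·5^0 + 3·5^1 + 1·5^2 + 2·5^3 + 2·5^4 + 2·5^5
  c_4 = 6546 = 1·5^0 + 4·5^1 + 1·5^2 + 2·5^3 + 0·5^4 + 2·5^5
  c_5 = 3767 = 2·5^0 + 3·5^1 + 0·5^2 + 0·5^3 + 1·5^4 + 1·5^5
  c_6 = 1564 = 4·5^0 + 2·5^1 + 2·5^2 + 2·5^3 + 2·5^4
  c_7 = 8563 = 3·5^0 + 2·5^1 + 2·5^2 + 3·5^3 + 3·5^4 + 2·5^5
Factor λ_0 = (1, 0, 1, 1, 2, 4, 3)
Factor λ_1 = (1, 4, 3, 4, 3, 2, 2)
Factor λ_2 = (2, 1, 1, 1, 0, 2, 2)
Factor λ_3 = (0, 4, 2, 2, 0, 2, 3)
Factor λ_4 = (1, 1, 2, 0, 1, 2, 3)
Factor λ_5 = (1, 2, 2, 2, 1, 0, 2)

((1, 0, 1, 1, 2, 4, 3), (1, 4, 3, 4, 3, 2, 2), (2, 1, 1, 1, 0, 2, 2), (0, 4, 2, 2, 0, 2, 3), (1, 1, 2, 0, 1, 2, 3), (1, 2, 2, 2, 1, 0, 2))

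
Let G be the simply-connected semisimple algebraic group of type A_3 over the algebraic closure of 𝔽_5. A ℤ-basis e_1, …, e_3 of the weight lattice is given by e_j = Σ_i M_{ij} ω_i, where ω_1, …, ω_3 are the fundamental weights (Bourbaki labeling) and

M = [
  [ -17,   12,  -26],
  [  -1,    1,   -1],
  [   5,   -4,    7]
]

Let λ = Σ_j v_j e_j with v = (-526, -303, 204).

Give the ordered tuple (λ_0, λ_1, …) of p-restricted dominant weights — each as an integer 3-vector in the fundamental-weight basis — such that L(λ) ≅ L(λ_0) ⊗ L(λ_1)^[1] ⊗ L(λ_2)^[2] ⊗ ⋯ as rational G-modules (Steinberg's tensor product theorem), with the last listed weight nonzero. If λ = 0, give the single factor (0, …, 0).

ω-coordinates c = M·v, v = (-526, -303, 204):
  c_1 = -17*-526 + 12*-303 + -26*204 = 2
  c_2 = -1*-526 + 1*-303 + -1*204 = 19
  c_3 = 5*-526 + -4*-303 + 7*204 = 10
p = 5; digits c_i = Σ_j d_{ij}·5^j, 0 ≤ d_{ij} < 5:
  c_1 = 2 = 2·5^0
  c_2 = 19 = 4·5^0 + 3·5^1
  c_3 = 10 = 0·5^0 + 2·5^1
λ_0 = (2, 4, 0)
λ_1 = (0, 3, 2)

((2, 4, 0), (0, 3, 2))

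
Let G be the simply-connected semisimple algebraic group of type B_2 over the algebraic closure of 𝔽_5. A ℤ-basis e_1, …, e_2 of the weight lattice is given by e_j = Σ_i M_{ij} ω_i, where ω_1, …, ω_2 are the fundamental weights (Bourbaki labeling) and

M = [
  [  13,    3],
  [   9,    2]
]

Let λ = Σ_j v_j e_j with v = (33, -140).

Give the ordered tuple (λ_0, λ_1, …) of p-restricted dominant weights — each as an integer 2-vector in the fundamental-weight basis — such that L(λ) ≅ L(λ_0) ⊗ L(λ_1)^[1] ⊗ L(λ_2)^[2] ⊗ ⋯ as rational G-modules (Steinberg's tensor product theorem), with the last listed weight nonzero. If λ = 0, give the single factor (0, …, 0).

((4, 2), (1, 3))

Change of basis e → ω: c = M·v where v = (33, -140):
  c_1 = 13·33 + (3)·(-140) = 9
  c_2 = 9·33 + (2)·(-140) = 17
Expand coordinatewise in base 5:
  c_1 = 9 = 4·5^0 + 1·5^1
  c_2 = 17 = 2·5^0 + 3·5^1
λ_0 = (4, 2)
λ_1 = (1, 3)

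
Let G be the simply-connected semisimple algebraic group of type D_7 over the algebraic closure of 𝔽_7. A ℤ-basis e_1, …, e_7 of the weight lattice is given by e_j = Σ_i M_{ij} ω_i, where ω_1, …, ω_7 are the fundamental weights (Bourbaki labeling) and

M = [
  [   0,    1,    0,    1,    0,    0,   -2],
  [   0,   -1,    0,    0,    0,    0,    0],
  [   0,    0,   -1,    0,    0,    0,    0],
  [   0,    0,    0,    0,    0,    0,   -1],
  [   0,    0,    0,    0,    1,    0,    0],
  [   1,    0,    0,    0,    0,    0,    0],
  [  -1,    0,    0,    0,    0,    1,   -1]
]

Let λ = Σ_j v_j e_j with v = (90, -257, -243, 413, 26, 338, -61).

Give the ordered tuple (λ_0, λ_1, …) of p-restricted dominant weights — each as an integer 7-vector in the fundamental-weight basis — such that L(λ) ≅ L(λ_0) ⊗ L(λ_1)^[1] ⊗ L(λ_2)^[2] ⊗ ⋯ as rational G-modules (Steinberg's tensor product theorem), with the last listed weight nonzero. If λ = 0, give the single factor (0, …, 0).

In the fundamental-weight basis, λ has coordinates c = M·v (v = (90, -257, -243, 413, 26, 338, -61)):
  c_1 = 0*90 + 1*-257 + 0*-243 + 1*413 + 0*26 + 0*338 + -2*-61 = 278
  c_2 = 0*90 + -1*-257 + 0*-243 + 0*413 + 0*26 + 0*338 + 0*-61 = 257
  c_3 = 0*90 + 0*-257 + -1*-243 + 0*413 + 0*26 + 0*338 + 0*-61 = 243
  c_4 = 0*90 + 0*-257 + 0*-243 + 0*413 + 0*26 + 0*338 + -1*-61 = 61
  c_5 = 0*90 + 0*-257 + 0*-243 + 0*413 + 1*26 + 0*338 + 0*-61 = 26
  c_6 = 1*90 + 0*-257 + 0*-243 + 0*413 + 0*26 + 0*338 + 0*-61 = 90
  c_7 = -1*90 + 0*-257 + 0*-243 + 0*413 + 0*26 + 1*338 + -1*-61 = 309
Writing each c_i in base p = 7:
  c_1 = 278 = 5·7^0 + 4·7^1 + 5·7^2
  c_2 = 257 = 5·7^0 + 1·7^1 + 5·7^2
  c_3 = 243 = 5·7^0 + 6·7^1 + 4·7^2
  c_4 = 61 = 5·7^0 + 1·7^1 + 1·7^2
  c_5 = 26 = 5·7^0 + 3·7^1
  c_6 = 90 = 6·7^0 + 5·7^1 + 1·7^2
  c_7 = 309 = 1·7^0 + 2·7^1 + 6·7^2
p-restricted factor λ_0 = (5, 5, 5, 5, 5, 6, 1)
p-restricted factor λ_1 = (4, 1, 6, 1, 3, 5, 2)
p-restricted factor λ_2 = (5, 5, 4, 1, 0, 1, 6)

((5, 5, 5, 5, 5, 6, 1), (4, 1, 6, 1, 3, 5, 2), (5, 5, 4, 1, 0, 1, 6))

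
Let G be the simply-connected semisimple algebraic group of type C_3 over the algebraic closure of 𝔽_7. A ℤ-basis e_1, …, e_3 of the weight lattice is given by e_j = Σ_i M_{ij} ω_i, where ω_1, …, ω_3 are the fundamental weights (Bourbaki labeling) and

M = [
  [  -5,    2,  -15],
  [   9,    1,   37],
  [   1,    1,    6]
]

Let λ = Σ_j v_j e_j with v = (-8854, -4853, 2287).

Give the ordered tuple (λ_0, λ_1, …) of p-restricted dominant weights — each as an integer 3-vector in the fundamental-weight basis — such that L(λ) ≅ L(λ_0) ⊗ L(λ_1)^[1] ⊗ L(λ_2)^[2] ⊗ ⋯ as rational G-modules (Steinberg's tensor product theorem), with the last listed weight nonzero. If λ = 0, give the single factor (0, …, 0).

((0, 3, 1), (2, 4, 2), (5, 1, 0))

In the fundamental-weight basis, λ has coordinates c = M·v (v = (-8854, -4853, 2287)):
  c_1 = -5*-8854 + 2*-4853 + -15*2287 = 259
  c_2 = 9*-8854 + 1*-4853 + 37*2287 = 80
  c_3 = 1*-8854 + 1*-4853 + 6*2287 = 15
Base-7 expansion of each c_i:
  c_1 = 259 = 0·7^0 + 2·7^1 + 5·7^2
  c_2 = 80 = 3·7^0 + 4·7^1 + 1·7^2
  c_3 = 15 = 1·7^0 + 2·7^1
p-restricted factor λ_0 = (0, 3, 1)
p-restricted factor λ_1 = (2, 4, 2)
p-restricted factor λ_2 = (5, 1, 0)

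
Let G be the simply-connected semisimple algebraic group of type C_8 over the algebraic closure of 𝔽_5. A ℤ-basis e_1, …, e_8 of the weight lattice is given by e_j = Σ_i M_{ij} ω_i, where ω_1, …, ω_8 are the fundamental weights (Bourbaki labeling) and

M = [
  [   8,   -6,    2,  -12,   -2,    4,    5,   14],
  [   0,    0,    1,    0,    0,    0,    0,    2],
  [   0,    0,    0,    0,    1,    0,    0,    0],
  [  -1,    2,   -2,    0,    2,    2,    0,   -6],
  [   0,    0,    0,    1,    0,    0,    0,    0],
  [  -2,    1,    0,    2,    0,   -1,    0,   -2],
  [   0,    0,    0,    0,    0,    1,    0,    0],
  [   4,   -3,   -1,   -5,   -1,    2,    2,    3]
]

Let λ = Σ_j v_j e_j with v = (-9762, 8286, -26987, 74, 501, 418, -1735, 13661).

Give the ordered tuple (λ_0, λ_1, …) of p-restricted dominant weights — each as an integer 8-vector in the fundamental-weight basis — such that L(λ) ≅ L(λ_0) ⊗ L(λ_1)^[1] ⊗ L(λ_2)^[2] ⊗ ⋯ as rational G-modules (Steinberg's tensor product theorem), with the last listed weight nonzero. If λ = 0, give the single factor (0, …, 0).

((0, 0, 1, 0, 4, 3, 3, 4), (0, 2, 0, 1, 4, 3, 3, 1), (3, 3, 0, 2, 2, 3, 1, 2), (4, 2, 4, 1, 0, 1, 3, 4))

Change of basis e → ω: c = M·v where v = (-9762, 8286, -26987, 74, 501, 418, -1735, 13661):
  c_1 = (8)·(-9762) + (-6)·(8286) + (2)·(-26987) + (-12)·(74) + (-2)·(501) + (4)·(418) + (5)·(-1735) + (14)·(13661) = 575
  c_2 = (0)·(-9762) + (0)·(8286) + (1)·(-26987) + (0)·(74) + (0)·(501) + (0)·(418) + (0)·(-1735) + (2)·(13661) = 335
  c_3 = (0)·(-9762) + (0)·(8286) + (0)·(-26987) + (0)·(74) + (1)·(501) + (0)·(418) + (0)·(-1735) + (0)·(13661) = 501
  c_4 = (-1)·(-9762) + (2)·(8286) + (-2)·(-26987) + (0)·(74) + (2)·(501) + (2)·(418) + (0)·(-1735) + (-6)·(13661) = 180
  c_5 = (0)·(-9762) + (0)·(8286) + (0)·(-26987) + (1)·(74) + (0)·(501) + (0)·(418) + (0)·(-1735) + (0)·(13661) = 74
  c_6 = (-2)·(-9762) + (1)·(8286) + (0)·(-26987) + (2)·(74) + (0)·(501) + (-1)·(418) + (0)·(-1735) + (-2)·(13661) = 218
  c_7 = (0)·(-9762) + (0)·(8286) + (0)·(-26987) + (0)·(74) + (0)·(501) + (1)·(418) + (0)·(-1735) + (0)·(13661) = 418
  c_8 = (4)·(-9762) + (-3)·(8286) + (-1)·(-26987) + (-5)·(74) + (-1)·(501) + (2)·(418) + (2)·(-1735) + (3)·(13661) = 559
Writing each c_i in base p = 5:
  c_1 = 575 = 0·5^0 + 0·5^1 + 3·5^2 + 4·5^3
  c_2 = 335 = 0·5^0 + 2·5^1 + 3·5^2 + 2·5^3
  c_3 = 501 = 1·5^0 + 0·5^1 + 0·5^2 + 4·5^3
  c_4 = 180 = 0·5^0 + 1·5^1 + 2·5^2 + 1·5^3
  c_5 = 74 = 4·5^0 + 4·5^1 + 2·5^2
  c_6 = 218 = 3·5^0 + 3·5^1 + 3·5^2 + 1·5^3
  c_7 = 418 = 3·5^0 + 3·5^1 + 1·5^2 + 3·5^3
  c_8 = 559 = 4·5^0 + 1·5^1 + 2·5^2 + 4·5^3
Factor λ_0 = (0, 0, 1, 0, 4, 3, 3, 4)
Factor λ_1 = (0, 2, 0, 1, 4, 3, 3, 1)
Factor λ_2 = (3, 3, 0, 2, 2, 3, 1, 2)
Factor λ_3 = (4, 2, 4, 1, 0, 1, 3, 4)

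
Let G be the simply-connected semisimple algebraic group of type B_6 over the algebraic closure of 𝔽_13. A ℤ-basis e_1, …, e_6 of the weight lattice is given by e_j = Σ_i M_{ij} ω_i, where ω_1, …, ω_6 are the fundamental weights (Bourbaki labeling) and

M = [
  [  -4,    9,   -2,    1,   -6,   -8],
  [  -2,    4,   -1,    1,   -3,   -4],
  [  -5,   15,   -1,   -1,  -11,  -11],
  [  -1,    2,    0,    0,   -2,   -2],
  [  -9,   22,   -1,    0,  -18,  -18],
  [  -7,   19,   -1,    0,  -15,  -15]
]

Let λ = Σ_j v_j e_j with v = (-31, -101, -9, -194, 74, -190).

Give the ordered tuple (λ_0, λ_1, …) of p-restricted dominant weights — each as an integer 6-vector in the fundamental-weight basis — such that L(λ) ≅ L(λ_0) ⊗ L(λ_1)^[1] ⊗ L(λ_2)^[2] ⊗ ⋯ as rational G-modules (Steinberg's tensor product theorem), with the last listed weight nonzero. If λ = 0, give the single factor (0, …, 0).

((11, 11, 2, 9, 11, 8), (8, 0, 9, 4, 11, 3))

Change of basis e → ω: c = M·v where v = (-31, -101, -9, -194, 74, -190):
  c_1 = -4*-31 + 9*-101 + -2*-9 + 1*-194 + -6*74 + -8*-190 = 115
  c_2 = -2*-31 + 4*-101 + -1*-9 + 1*-194 + -3*74 + -4*-190 = 11
  c_3 = -5*-31 + 15*-101 + -1*-9 + -1*-194 + -11*74 + -11*-190 = 119
  c_4 = -1*-31 + 2*-101 + 0*-9 + 0*-194 + -2*74 + -2*-190 = 61
  c_5 = -9*-31 + 22*-101 + -1*-9 + 0*-194 + -18*74 + -18*-190 = 154
  c_6 = -7*-31 + 19*-101 + -1*-9 + 0*-194 + -15*74 + -15*-190 = 47
Writing each c_i in base p = 13:
  c_1 = 115 = 11·13^0 + 8·13^1
  c_2 = 11 = 11·13^0
  c_3 = 119 = 2·13^0 + 9·13^1
  c_4 = 61 = 9·13^0 + 4·13^1
  c_5 = 154 = 11·13^0 + 11·13^1
  c_6 = 47 = 8·13^0 + 3·13^1
Factor λ_0 = (11, 11, 2, 9, 11, 8)
Factor λ_1 = (8, 0, 9, 4, 11, 3)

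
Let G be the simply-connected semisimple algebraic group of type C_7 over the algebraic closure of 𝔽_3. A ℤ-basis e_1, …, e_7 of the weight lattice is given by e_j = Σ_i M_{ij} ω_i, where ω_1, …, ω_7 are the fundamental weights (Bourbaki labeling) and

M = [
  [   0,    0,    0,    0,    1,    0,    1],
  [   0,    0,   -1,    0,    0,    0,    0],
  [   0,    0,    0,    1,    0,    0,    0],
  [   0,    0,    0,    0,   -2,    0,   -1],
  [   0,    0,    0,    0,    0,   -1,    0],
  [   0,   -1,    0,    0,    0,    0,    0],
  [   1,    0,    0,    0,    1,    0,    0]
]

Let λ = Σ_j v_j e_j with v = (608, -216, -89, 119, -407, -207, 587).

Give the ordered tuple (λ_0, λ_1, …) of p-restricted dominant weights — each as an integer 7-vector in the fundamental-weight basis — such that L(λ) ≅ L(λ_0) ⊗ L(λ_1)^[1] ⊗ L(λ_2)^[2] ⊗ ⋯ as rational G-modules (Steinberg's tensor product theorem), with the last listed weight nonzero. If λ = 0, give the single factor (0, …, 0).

In the fundamental-weight basis, λ has coordinates c = M·v (v = (608, -216, -89, 119, -407, -207, 587)):
  c_1 = 0·608 + (0)·(-216) + (0)·(-89) + 0·119 + (1)·(-407) + (0)·(-207) + 1·587 = 180
  c_2 = 0·608 + (0)·(-216) + (-1)·(-89) + 0·119 + (0)·(-407) + (0)·(-207) + 0·587 = 89
  c_3 = 0·608 + (0)·(-216) + (0)·(-89) + 1·119 + (0)·(-407) + (0)·(-207) + 0·587 = 119
  c_4 = 0·608 + (0)·(-216) + (0)·(-89) + 0·119 + (-2)·(-407) + (0)·(-207) + (-1)·(587) = 227
  c_5 = 0·608 + (0)·(-216) + (0)·(-89) + 0·119 + (0)·(-407) + (-1)·(-207) + 0·587 = 207
  c_6 = 0·608 + (-1)·(-216) + (0)·(-89) + 0·119 + (0)·(-407) + (0)·(-207) + 0·587 = 216
  c_7 = 1·608 + (0)·(-216) + (0)·(-89) + 0·119 + (1)·(-407) + (0)·(-207) + 0·587 = 201
Base-3 expansion of each c_i:
  c_1 = 180 = 0·3^0 + 0·3^1 + 2·3^2 + 0·3^3 + 2·3^4
  c_2 = 89 = 2·3^0 + 2·3^1 + 0·3^2 + 0·3^3 + 1·3^4
  c_3 = 119 = 2·3^0 + 0·3^1 + 1·3^2 + 1·3^3 + 1·3^4
  c_4 = 227 = 2·3^0 + 0·3^1 + 1·3^2 + 2·3^3 + 2·3^4
  c_5 = 207 = 0·3^0 + 0·3^1 + 2·3^2 + 1·3^3 + 2·3^4
  c_6 = 216 = 0·3^0 + 0·3^1 + 0·3^2 + 2·3^3 + 2·3^4
  c_7 = 201 = 0·3^0 + 1·3^1 + 1·3^2 + 1·3^3 + 2·3^4
Factor λ_0 = (0, 2, 2, 2, 0, 0, 0)
Factor λ_1 = (0, 2, 0, 0, 0, 0, 1)
Factor λ_2 = (2, 0, 1, 1, 2, 0, 1)
Factor λ_3 = (0, 0, 1, 2, 1, 2, 1)
Factor λ_4 = (2, 1, 1, 2, 2, 2, 2)

((0, 2, 2, 2, 0, 0, 0), (0, 2, 0, 0, 0, 0, 1), (2, 0, 1, 1, 2, 0, 1), (0, 0, 1, 2, 1, 2, 1), (2, 1, 1, 2, 2, 2, 2))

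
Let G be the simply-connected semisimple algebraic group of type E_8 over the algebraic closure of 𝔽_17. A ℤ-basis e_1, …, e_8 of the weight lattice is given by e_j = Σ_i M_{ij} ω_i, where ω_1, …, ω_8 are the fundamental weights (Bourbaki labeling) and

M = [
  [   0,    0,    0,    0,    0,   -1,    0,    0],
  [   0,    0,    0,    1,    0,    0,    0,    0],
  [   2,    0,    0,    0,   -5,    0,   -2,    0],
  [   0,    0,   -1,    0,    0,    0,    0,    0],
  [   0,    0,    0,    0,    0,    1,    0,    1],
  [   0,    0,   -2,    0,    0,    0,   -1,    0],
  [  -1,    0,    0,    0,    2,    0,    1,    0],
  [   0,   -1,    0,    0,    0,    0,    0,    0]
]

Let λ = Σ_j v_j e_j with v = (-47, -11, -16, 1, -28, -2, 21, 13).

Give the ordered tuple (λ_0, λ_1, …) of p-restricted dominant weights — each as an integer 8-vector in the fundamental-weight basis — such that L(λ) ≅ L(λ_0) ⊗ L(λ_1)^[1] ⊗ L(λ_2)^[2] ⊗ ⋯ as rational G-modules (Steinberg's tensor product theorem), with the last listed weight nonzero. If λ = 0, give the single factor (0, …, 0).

((2, 1, 4, 16, 11, 11, 12, 11),)

ω-coordinates c = M·v, v = (-47, -11, -16, 1, -28, -2, 21, 13):
  c_1 = (0)·(-47) + (0)·(-11) + (0)·(-16) + 0·1 + (0)·(-28) + (-1)·(-2) + 0·21 + 0·13 = 2
  c_2 = (0)·(-47) + (0)·(-11) + (0)·(-16) + 1·1 + (0)·(-28) + (0)·(-2) + 0·21 + 0·13 = 1
  c_3 = (2)·(-47) + (0)·(-11) + (0)·(-16) + 0·1 + (-5)·(-28) + (0)·(-2) + (-2)·(21) + 0·13 = 4
  c_4 = (0)·(-47) + (0)·(-11) + (-1)·(-16) + 0·1 + (0)·(-28) + (0)·(-2) + 0·21 + 0·13 = 16
  c_5 = (0)·(-47) + (0)·(-11) + (0)·(-16) + 0·1 + (0)·(-28) + (1)·(-2) + 0·21 + 1·13 = 11
  c_6 = (0)·(-47) + (0)·(-11) + (-2)·(-16) + 0·1 + (0)·(-28) + (0)·(-2) + (-1)·(21) + 0·13 = 11
  c_7 = (-1)·(-47) + (0)·(-11) + (0)·(-16) + 0·1 + (2)·(-28) + (0)·(-2) + 1·21 + 0·13 = 12
  c_8 = (0)·(-47) + (-1)·(-11) + (0)·(-16) + 0·1 + (0)·(-28) + (0)·(-2) + 0·21 + 0·13 = 11
Base-17 expansion of each c_i:
  c_1 = 2 = 2·17^0
  c_2 = 1 = 1·17^0
  c_3 = 4 = 4·17^0
  c_4 = 16 = 16·17^0
  c_5 = 11 = 11·17^0
  c_6 = 11 = 11·17^0
  c_7 = 12 = 12·17^0
  c_8 = 11 = 11·17^0
p-restricted factor λ_0 = (2, 1, 4, 16, 11, 11, 12, 11)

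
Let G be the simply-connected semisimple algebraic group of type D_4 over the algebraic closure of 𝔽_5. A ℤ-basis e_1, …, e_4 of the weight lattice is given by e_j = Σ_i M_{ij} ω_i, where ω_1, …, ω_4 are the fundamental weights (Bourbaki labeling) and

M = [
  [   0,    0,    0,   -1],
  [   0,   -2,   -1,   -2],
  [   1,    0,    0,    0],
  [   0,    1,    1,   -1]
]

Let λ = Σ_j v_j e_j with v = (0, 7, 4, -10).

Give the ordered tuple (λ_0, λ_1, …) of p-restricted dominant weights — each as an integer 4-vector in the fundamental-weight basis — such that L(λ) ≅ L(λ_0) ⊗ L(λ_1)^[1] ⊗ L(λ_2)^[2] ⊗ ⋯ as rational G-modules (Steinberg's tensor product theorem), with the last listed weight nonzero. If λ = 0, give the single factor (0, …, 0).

((0, 2, 0, 1), (2, 0, 0, 4))

ω-coordinates c = M·v, v = (0, 7, 4, -10):
  c_1 = 0·0 + 0·7 + 0·4 + (-1)·(-10) = 10
  c_2 = 0·0 + (-2)·(7) + (-1)·(4) + (-2)·(-10) = 2
  c_3 = 1·0 + 0·7 + 0·4 + (0)·(-10) = 0
  c_4 = 0·0 + 1·7 + 1·4 + (-1)·(-10) = 21
Expand coordinatewise in base 5:
  c_1 = 10 = 0·5^0 + 2·5^1
  c_2 = 2 = 2·5^0
  c_3 = 0
  c_4 = 21 = 1·5^0 + 4·5^1
Factor λ_0 = (0, 2, 0, 1)
Factor λ_1 = (2, 0, 0, 4)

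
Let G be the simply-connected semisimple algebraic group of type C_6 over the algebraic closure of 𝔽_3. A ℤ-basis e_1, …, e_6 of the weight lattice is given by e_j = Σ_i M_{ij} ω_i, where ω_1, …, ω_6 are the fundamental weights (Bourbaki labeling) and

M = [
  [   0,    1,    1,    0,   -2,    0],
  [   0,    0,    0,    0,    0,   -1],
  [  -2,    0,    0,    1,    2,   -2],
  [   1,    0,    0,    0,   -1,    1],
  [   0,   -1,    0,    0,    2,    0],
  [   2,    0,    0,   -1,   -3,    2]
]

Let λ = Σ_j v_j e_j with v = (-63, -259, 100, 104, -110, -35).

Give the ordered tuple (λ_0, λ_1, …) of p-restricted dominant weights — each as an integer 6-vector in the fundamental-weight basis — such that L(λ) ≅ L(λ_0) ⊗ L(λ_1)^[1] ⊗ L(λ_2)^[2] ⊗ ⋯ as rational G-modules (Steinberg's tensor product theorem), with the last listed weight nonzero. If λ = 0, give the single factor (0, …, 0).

((1, 2, 2, 0, 0, 0), (2, 2, 2, 1, 1, 1), (0, 0, 2, 1, 1, 0), (2, 1, 2, 0, 1, 1))

Converting to the ω-basis (c_i = row i of M dotted with v = (-63, -259, 100, 104, -110, -35)):
  c_1 = 0*-63 + 1*-259 + 1*100 + 0*104 + -2*-110 + 0*-35 = 61
  c_2 = 0*-63 + 0*-259 + 0*100 + 0*104 + 0*-110 + -1*-35 = 35
  c_3 = -2*-63 + 0*-259 + 0*100 + 1*104 + 2*-110 + -2*-35 = 80
  c_4 = 1*-63 + 0*-259 + 0*100 + 0*104 + -1*-110 + 1*-35 = 12
  c_5 = 0*-63 + -1*-259 + 0*100 + 0*104 + 2*-110 + 0*-35 = 39
  c_6 = 2*-63 + 0*-259 + 0*100 + -1*104 + -3*-110 + 2*-35 = 30
Expand coordinatewise in base 3:
  c_1 = 61 = 1·3^0 + 2·3^1 + 0·3^2 + 2·3^3
  c_2 = 35 = 2·3^0 + 2·3^1 + 0·3^2 + 1·3^3
  c_3 = 80 = 2·3^0 + 2·3^1 + 2·3^2 + 2·3^3
  c_4 = 12 = 0·3^0 + 1·3^1 + 1·3^2
  c_5 = 39 = 0·3^0 + 1·3^1 + 1·3^2 + 1·3^3
  c_6 = 30 = 0·3^0 + 1·3^1 + 0·3^2 + 1·3^3
p-restricted factor λ_0 = (1, 2, 2, 0, 0, 0)
p-restricted factor λ_1 = (2, 2, 2, 1, 1, 1)
p-restricted factor λ_2 = (0, 0, 2, 1, 1, 0)
p-restricted factor λ_3 = (2, 1, 2, 0, 1, 1)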